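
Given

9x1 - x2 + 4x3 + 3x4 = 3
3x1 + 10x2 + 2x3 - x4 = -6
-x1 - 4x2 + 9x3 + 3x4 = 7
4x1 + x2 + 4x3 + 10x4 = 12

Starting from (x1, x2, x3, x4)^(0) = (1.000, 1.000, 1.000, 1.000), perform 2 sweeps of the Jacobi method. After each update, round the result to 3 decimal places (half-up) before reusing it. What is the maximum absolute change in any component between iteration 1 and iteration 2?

0.804

Iteration 1:
  x1 = (3 - (-1)·1.000 - (4)·1.000 - (3)·1.000) / (9) = -0.333
  x2 = (-6 - (3)·1.000 - (2)·1.000 - (-1)·1.000) / (10) = -1.000
  x3 = (7 - (-1)·1.000 - (-4)·1.000 - (3)·1.000) / (9) = 1.000
  x4 = (12 - (4)·1.000 - (1)·1.000 - (4)·1.000) / (10) = 0.300
Iteration 2:
  x1 = (3 - (-1)·-1.000 - (4)·1.000 - (3)·0.300) / (9) = -0.322
  x2 = (-6 - (3)·-0.333 - (2)·1.000 - (-1)·0.300) / (10) = -0.670
  x3 = (7 - (-1)·-0.333 - (-4)·-1.000 - (3)·0.300) / (9) = 0.196
  x4 = (12 - (4)·-0.333 - (1)·-1.000 - (4)·1.000) / (10) = 1.033
Change: (0.011, 0.330, -0.804, 0.733) → max |·| = 0.804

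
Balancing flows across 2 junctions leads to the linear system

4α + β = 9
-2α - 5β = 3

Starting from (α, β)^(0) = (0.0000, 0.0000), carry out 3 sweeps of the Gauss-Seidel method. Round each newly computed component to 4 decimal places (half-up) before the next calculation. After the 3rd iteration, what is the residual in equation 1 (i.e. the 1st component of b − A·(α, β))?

0.0150

Iteration 1:
  α = (9 - (1)·0.0000) / (4) = 2.2500
  β = (3 - (-2)·2.2500) / (-5) = -1.5000
Iteration 2:
  α = (9 - (1)·-1.5000) / (4) = 2.6250
  β = (3 - (-2)·2.6250) / (-5) = -1.6500
Iteration 3:
  α = (9 - (1)·-1.6500) / (4) = 2.6625
  β = (3 - (-2)·2.6625) / (-5) = -1.6650
Residual b − A·x = (0.0150, 0.0000)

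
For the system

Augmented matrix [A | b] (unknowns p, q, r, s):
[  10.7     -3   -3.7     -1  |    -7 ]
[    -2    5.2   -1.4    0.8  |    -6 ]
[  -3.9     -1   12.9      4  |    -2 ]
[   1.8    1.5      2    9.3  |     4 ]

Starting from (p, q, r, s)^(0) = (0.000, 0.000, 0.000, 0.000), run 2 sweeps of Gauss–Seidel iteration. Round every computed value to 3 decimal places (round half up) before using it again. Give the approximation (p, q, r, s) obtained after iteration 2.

(-1.125, -1.847, -0.912, 1.142)

Iteration 1:
  p = (-7 - (-3)·0.000 - (-3.7)·0.000 - (-1)·0.000) / (10.7) = -0.654
  q = (-6 - (-2)·-0.654 - (-1.4)·0.000 - (0.8)·0.000) / (5.2) = -1.405
  r = (-2 - (-3.9)·-0.654 - (-1)·-1.405 - (4)·0.000) / (12.9) = -0.462
  s = (4 - (1.8)·-0.654 - (1.5)·-1.405 - (2)·-0.462) / (9.3) = 0.883
Iteration 2:
  p = (-7 - (-3)·-1.405 - (-3.7)·-0.462 - (-1)·0.883) / (10.7) = -1.125
  q = (-6 - (-2)·-1.125 - (-1.4)·-0.462 - (0.8)·0.883) / (5.2) = -1.847
  r = (-2 - (-3.9)·-1.125 - (-1)·-1.847 - (4)·0.883) / (12.9) = -0.912
  s = (4 - (1.8)·-1.125 - (1.5)·-1.847 - (2)·-0.912) / (9.3) = 1.142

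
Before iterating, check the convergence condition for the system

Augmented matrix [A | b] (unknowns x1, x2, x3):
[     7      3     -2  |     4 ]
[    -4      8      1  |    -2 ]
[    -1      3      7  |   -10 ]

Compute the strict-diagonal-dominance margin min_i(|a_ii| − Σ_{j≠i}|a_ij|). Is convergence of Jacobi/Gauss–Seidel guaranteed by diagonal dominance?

row 1: |7| − (3+2) = 2
row 2: |8| − (4+1) = 3
row 3: |7| − (1+3) = 3
minimum over rows = 2 → strictly diagonally dominant (convergence guaranteed)

2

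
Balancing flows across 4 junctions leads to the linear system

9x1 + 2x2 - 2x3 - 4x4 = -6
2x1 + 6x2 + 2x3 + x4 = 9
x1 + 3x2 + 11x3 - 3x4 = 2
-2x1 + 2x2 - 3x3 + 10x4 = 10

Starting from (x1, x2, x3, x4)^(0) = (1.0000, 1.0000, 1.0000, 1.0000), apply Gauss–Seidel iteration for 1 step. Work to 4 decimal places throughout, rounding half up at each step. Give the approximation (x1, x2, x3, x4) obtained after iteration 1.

Iteration 1:
  x1 = (-6 - (2)·1.0000 - (-2)·1.0000 - (-4)·1.0000) / (9) = -0.2222
  x2 = (9 - (2)·-0.2222 - (2)·1.0000 - (1)·1.0000) / (6) = 1.0741
  x3 = (2 - (1)·-0.2222 - (3)·1.0741 - (-3)·1.0000) / (11) = 0.1818
  x4 = (10 - (-2)·-0.2222 - (2)·1.0741 - (-3)·0.1818) / (10) = 0.7953

(-0.2222, 1.0741, 0.1818, 0.7953)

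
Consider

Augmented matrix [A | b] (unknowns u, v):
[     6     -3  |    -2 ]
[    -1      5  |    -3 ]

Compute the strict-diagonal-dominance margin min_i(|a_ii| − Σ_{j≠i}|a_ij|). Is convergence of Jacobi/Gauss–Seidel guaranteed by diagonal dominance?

row 1: |6| − (3) = 3
row 2: |5| − (1) = 4
minimum over rows = 3 → strictly diagonally dominant (convergence guaranteed)

3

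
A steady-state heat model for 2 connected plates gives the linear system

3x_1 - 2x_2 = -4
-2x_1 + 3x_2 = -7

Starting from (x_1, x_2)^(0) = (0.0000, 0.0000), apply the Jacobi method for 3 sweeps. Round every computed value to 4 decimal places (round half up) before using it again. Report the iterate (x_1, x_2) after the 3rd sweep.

Iteration 1:
  x_1 = (-4 - (-2)·0.0000) / (3) = -1.3333
  x_2 = (-7 - (-2)·0.0000) / (3) = -2.3333
Iteration 2:
  x_1 = (-4 - (-2)·-2.3333) / (3) = -2.8889
  x_2 = (-7 - (-2)·-1.3333) / (3) = -3.2222
Iteration 3:
  x_1 = (-4 - (-2)·-3.2222) / (3) = -3.4815
  x_2 = (-7 - (-2)·-2.8889) / (3) = -4.2593

(-3.4815, -4.2593)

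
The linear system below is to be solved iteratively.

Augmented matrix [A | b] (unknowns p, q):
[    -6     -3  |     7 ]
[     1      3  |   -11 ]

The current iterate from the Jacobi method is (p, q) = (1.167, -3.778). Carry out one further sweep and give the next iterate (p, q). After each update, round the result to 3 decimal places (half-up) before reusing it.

(0.722, -4.056)

One sweep:
  p = (7 - (-3)·-3.778) / (-6) = 0.722
  q = (-11 - (1)·1.167) / (3) = -4.056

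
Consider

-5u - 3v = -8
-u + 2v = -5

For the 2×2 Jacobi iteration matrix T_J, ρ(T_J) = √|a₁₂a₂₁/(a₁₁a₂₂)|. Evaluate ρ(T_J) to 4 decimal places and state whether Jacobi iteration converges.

0.5477

a₁₂a₂₁/(a₁₁a₂₂) = (-3)·(-1) / ((-5)·(2)) = -0.300000
ρ = √|-0.300000| = √0.300000 = 0.5477
ρ < 1, so Jacobi converges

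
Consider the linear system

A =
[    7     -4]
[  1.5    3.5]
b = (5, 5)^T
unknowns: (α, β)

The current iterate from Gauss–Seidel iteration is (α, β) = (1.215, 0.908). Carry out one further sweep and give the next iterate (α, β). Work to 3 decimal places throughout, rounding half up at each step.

(1.233, 0.900)

One sweep:
  α = (5 - (-4)·0.908) / (7) = 1.233
  β = (5 - (1.5)·1.233) / (3.5) = 0.900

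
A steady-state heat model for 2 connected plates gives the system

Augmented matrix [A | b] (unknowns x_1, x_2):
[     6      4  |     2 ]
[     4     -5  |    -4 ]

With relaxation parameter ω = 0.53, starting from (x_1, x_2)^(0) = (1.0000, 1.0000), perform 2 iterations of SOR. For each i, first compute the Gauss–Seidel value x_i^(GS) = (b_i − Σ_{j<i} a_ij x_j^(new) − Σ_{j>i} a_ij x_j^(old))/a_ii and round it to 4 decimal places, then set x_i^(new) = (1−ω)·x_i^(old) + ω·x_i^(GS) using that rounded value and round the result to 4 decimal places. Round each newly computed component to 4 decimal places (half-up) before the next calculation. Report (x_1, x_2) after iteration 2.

(-0.0453, 0.8835)

Iteration 1:
  x_1: GS value = (2 - (4)·1.0000) / (6) = -0.3333;  x_1 ← (1−ω)·1.0000 + ω·-0.3333 = 0.2934
  x_2: GS value = (-4 - (4)·0.2934) / (-5) = 1.0347;  x_2 ← (1−ω)·1.0000 + ω·1.0347 = 1.0184
Iteration 2:
  x_1: GS value = (2 - (4)·1.0184) / (6) = -0.3456;  x_1 ← (1−ω)·0.2934 + ω·-0.3456 = -0.0453
  x_2: GS value = (-4 - (4)·-0.0453) / (-5) = 0.7638;  x_2 ← (1−ω)·1.0184 + ω·0.7638 = 0.8835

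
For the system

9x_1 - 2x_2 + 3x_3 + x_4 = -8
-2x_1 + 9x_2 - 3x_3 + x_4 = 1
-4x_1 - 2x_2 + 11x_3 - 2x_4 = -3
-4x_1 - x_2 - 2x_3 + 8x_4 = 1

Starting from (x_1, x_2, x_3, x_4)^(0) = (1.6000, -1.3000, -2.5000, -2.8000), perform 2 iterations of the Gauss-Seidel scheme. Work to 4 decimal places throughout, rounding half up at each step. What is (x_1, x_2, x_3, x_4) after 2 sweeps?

(-0.6739, -0.3107, -0.6036, -0.4017)

Iteration 1:
  x_1 = (-8 - (-2)·-1.3000 - (3)·-2.5000 - (1)·-2.8000) / (9) = -0.0333
  x_2 = (1 - (-2)·-0.0333 - (-3)·-2.5000 - (1)·-2.8000) / (9) = -0.4185
  x_3 = (-3 - (-4)·-0.0333 - (-2)·-0.4185 - (-2)·-2.8000) / (11) = -0.8700
  x_4 = (1 - (-4)·-0.0333 - (-1)·-0.4185 - (-2)·-0.8700) / (8) = -0.1615
Iteration 2:
  x_1 = (-8 - (-2)·-0.4185 - (3)·-0.8700 - (1)·-0.1615) / (9) = -0.6739
  x_2 = (1 - (-2)·-0.6739 - (-3)·-0.8700 - (1)·-0.1615) / (9) = -0.3107
  x_3 = (-3 - (-4)·-0.6739 - (-2)·-0.3107 - (-2)·-0.1615) / (11) = -0.6036
  x_4 = (1 - (-4)·-0.6739 - (-1)·-0.3107 - (-2)·-0.6036) / (8) = -0.4017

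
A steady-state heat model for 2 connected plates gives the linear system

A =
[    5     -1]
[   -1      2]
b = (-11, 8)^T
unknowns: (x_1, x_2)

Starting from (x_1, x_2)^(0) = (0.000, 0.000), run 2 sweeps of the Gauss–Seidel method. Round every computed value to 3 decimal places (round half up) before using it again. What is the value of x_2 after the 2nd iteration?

Iteration 1:
  x_1 = (-11 - (-1)·0.000) / (5) = -2.200
  x_2 = (8 - (-1)·-2.200) / (2) = 2.900
Iteration 2:
  x_1 = (-11 - (-1)·2.900) / (5) = -1.620
  x_2 = (8 - (-1)·-1.620) / (2) = 3.190

3.190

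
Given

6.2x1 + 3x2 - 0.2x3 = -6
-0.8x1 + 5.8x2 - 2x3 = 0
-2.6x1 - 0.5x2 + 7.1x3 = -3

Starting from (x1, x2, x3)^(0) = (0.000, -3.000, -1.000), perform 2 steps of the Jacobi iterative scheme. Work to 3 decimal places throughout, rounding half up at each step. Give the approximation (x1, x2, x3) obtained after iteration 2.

Iteration 1:
  x1 = (-6 - (3)·-3.000 - (-0.2)·-1.000) / (6.2) = 0.452
  x2 = (0 - (-0.8)·0.000 - (-2)·-1.000) / (5.8) = -0.345
  x3 = (-3 - (-2.6)·0.000 - (-0.5)·-3.000) / (7.1) = -0.634
Iteration 2:
  x1 = (-6 - (3)·-0.345 - (-0.2)·-0.634) / (6.2) = -0.821
  x2 = (0 - (-0.8)·0.452 - (-2)·-0.634) / (5.8) = -0.156
  x3 = (-3 - (-2.6)·0.452 - (-0.5)·-0.345) / (7.1) = -0.281

(-0.821, -0.156, -0.281)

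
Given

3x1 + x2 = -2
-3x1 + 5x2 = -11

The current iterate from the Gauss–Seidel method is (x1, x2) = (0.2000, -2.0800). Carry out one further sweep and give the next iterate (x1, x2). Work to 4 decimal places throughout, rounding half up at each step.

(0.0267, -2.1840)

One sweep:
  x1 = (-2 - (1)·-2.0800) / (3) = 0.0267
  x2 = (-11 - (-3)·0.0267) / (5) = -2.1840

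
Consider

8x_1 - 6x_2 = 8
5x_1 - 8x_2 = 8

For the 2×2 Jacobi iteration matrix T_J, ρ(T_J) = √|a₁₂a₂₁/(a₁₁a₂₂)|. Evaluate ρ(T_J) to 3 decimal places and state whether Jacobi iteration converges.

0.685

a₁₂a₂₁/(a₁₁a₂₂) = (-6)·(5) / ((8)·(-8)) = 0.468750
ρ = √|0.468750| = √0.468750 = 0.685
ρ < 1, so Jacobi converges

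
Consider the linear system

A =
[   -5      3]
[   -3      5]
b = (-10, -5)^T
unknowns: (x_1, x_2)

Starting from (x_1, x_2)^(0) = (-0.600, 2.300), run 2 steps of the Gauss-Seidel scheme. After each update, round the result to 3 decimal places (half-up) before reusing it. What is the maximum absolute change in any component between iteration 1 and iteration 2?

0.763

Iteration 1:
  x_1 = (-10 - (3)·2.300) / (-5) = 3.380
  x_2 = (-5 - (-3)·3.380) / (5) = 1.028
Iteration 2:
  x_1 = (-10 - (3)·1.028) / (-5) = 2.617
  x_2 = (-5 - (-3)·2.617) / (5) = 0.570
Change: (-0.763, -0.458) → max |·| = 0.763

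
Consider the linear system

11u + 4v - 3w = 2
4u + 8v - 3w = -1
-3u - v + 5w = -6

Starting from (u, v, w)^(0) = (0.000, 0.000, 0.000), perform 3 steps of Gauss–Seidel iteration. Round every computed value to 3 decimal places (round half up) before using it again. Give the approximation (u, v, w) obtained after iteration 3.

(0.009, -0.630, -1.321)

Iteration 1:
  u = (2 - (4)·0.000 - (-3)·0.000) / (11) = 0.182
  v = (-1 - (4)·0.182 - (-3)·0.000) / (8) = -0.216
  w = (-6 - (-3)·0.182 - (-1)·-0.216) / (5) = -1.134
Iteration 2:
  u = (2 - (4)·-0.216 - (-3)·-1.134) / (11) = -0.049
  v = (-1 - (4)·-0.049 - (-3)·-1.134) / (8) = -0.526
  w = (-6 - (-3)·-0.049 - (-1)·-0.526) / (5) = -1.335
Iteration 3:
  u = (2 - (4)·-0.526 - (-3)·-1.335) / (11) = 0.009
  v = (-1 - (4)·0.009 - (-3)·-1.335) / (8) = -0.630
  w = (-6 - (-3)·0.009 - (-1)·-0.630) / (5) = -1.321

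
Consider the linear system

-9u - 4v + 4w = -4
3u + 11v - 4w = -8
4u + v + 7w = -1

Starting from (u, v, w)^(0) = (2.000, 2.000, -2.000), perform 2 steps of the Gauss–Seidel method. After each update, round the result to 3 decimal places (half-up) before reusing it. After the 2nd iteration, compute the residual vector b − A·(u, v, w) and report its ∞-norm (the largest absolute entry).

Iteration 1:
  u = (-4 - (-4)·2.000 - (4)·-2.000) / (-9) = -1.333
  v = (-8 - (3)·-1.333 - (-4)·-2.000) / (11) = -1.091
  w = (-1 - (4)·-1.333 - (1)·-1.091) / (7) = 0.775
Iteration 2:
  u = (-4 - (-4)·-1.091 - (4)·0.775) / (-9) = 1.274
  v = (-8 - (3)·1.274 - (-4)·0.775) / (11) = -0.793
  w = (-1 - (4)·1.274 - (1)·-0.793) / (7) = -0.758
Residual b − A·x = (7.326, -6.131, 0.003); ∞-norm = 7.326

7.326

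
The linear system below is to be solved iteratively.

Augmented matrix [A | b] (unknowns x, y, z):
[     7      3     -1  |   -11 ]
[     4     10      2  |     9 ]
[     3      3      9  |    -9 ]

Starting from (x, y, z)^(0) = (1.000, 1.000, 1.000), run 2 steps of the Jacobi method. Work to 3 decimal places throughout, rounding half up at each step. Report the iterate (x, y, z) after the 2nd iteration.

(-1.938, 1.976, -0.481)

Iteration 1:
  x = (-11 - (3)·1.000 - (-1)·1.000) / (7) = -1.857
  y = (9 - (4)·1.000 - (2)·1.000) / (10) = 0.300
  z = (-9 - (3)·1.000 - (3)·1.000) / (9) = -1.667
Iteration 2:
  x = (-11 - (3)·0.300 - (-1)·-1.667) / (7) = -1.938
  y = (9 - (4)·-1.857 - (2)·-1.667) / (10) = 1.976
  z = (-9 - (3)·-1.857 - (3)·0.300) / (9) = -0.481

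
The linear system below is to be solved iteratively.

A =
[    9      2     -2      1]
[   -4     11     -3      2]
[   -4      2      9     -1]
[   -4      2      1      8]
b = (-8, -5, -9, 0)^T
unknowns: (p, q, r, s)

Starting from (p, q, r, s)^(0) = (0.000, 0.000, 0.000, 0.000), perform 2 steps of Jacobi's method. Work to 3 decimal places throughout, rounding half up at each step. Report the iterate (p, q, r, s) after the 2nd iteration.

(-1.010, -1.051, -1.294, -0.206)

Iteration 1:
  p = (-8 - (2)·0.000 - (-2)·0.000 - (1)·0.000) / (9) = -0.889
  q = (-5 - (-4)·0.000 - (-3)·0.000 - (2)·0.000) / (11) = -0.455
  r = (-9 - (-4)·0.000 - (2)·0.000 - (-1)·0.000) / (9) = -1.000
  s = (0 - (-4)·0.000 - (2)·0.000 - (1)·0.000) / (8) = 0.000
Iteration 2:
  p = (-8 - (2)·-0.455 - (-2)·-1.000 - (1)·0.000) / (9) = -1.010
  q = (-5 - (-4)·-0.889 - (-3)·-1.000 - (2)·0.000) / (11) = -1.051
  r = (-9 - (-4)·-0.889 - (2)·-0.455 - (-1)·0.000) / (9) = -1.294
  s = (0 - (-4)·-0.889 - (2)·-0.455 - (1)·-1.000) / (8) = -0.206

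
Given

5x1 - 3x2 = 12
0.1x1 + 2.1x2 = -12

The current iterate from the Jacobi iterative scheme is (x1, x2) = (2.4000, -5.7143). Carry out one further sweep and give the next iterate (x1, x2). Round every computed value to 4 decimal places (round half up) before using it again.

One sweep:
  x1 = (12 - (-3)·-5.7143) / (5) = -1.0286
  x2 = (-12 - (0.1)·2.4000) / (2.1) = -5.8286

(-1.0286, -5.8286)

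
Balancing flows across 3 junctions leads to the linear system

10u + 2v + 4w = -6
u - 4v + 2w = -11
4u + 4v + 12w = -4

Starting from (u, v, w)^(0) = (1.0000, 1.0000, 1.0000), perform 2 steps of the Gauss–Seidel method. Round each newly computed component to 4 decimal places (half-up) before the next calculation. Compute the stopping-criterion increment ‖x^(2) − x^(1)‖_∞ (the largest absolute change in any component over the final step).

Iteration 1:
  u = (-6 - (2)·1.0000 - (4)·1.0000) / (10) = -1.2000
  v = (-11 - (1)·-1.2000 - (2)·1.0000) / (-4) = 2.9500
  w = (-4 - (4)·-1.2000 - (4)·2.9500) / (12) = -0.9167
Iteration 2:
  u = (-6 - (2)·2.9500 - (4)·-0.9167) / (10) = -0.8233
  v = (-11 - (1)·-0.8233 - (2)·-0.9167) / (-4) = 2.0858
  w = (-4 - (4)·-0.8233 - (4)·2.0858) / (12) = -0.7542
Change: (0.3767, -0.8642, 0.1625) → max |·| = 0.8642

0.8642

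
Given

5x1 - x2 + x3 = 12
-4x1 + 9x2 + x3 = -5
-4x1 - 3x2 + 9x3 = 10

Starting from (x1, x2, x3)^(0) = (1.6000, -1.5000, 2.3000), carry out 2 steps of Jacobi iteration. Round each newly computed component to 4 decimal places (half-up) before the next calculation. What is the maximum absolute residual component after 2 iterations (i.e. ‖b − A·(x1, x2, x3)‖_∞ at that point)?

2.2813

Iteration 1:
  x1 = (12 - (-1)·-1.5000 - (1)·2.3000) / (5) = 1.6400
  x2 = (-5 - (-4)·1.6000 - (1)·2.3000) / (9) = -0.1000
  x3 = (10 - (-4)·1.6000 - (-3)·-1.5000) / (9) = 1.3222
Iteration 2:
  x1 = (12 - (-1)·-0.1000 - (1)·1.3222) / (5) = 2.1156
  x2 = (-5 - (-4)·1.6400 - (1)·1.3222) / (9) = 0.0264
  x3 = (10 - (-4)·1.6400 - (-3)·-0.1000) / (9) = 1.8067
Residual b − A·x = (-0.3583, 1.4181, 2.2813); ∞-norm = 2.2813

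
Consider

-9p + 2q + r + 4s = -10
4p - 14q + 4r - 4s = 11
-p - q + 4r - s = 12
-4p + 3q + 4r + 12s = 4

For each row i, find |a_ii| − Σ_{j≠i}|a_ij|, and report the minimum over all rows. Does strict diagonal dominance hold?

row 1: |-9| − (2+1+4) = 2
row 2: |-14| − (4+4+4) = 2
row 3: |4| − (1+1+1) = 1
row 4: |12| − (4+3+4) = 1
minimum over rows = 1 → strictly diagonally dominant (convergence guaranteed)

1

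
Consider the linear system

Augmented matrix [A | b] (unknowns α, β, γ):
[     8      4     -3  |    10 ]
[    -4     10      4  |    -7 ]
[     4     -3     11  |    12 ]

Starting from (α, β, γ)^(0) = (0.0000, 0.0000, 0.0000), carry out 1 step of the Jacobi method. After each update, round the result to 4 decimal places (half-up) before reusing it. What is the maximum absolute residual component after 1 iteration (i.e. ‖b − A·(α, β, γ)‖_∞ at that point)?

7.0999

Iteration 1:
  α = (10 - (4)·0.0000 - (-3)·0.0000) / (8) = 1.2500
  β = (-7 - (-4)·0.0000 - (4)·0.0000) / (10) = -0.7000
  γ = (12 - (4)·0.0000 - (-3)·0.0000) / (11) = 1.0909
Residual b − A·x = (6.0727, 0.6364, -7.0999); ∞-norm = 7.0999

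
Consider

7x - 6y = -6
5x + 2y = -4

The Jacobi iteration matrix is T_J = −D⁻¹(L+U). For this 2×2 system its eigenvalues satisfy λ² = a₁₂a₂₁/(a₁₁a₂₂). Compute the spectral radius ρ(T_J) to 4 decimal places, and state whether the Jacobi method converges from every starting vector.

a₁₂a₂₁/(a₁₁a₂₂) = (-6)·(5) / ((7)·(2)) = -2.142857
ρ = √|-2.142857| = √2.142857 = 1.4639
ρ > 1, so Jacobi diverges

1.4639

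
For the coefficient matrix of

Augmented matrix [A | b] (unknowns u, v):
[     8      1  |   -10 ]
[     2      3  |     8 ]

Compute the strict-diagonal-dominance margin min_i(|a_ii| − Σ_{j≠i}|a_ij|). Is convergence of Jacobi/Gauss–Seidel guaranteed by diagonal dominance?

row 1: |8| − (1) = 7
row 2: |3| − (2) = 1
minimum over rows = 1 → strictly diagonally dominant (convergence guaranteed)

1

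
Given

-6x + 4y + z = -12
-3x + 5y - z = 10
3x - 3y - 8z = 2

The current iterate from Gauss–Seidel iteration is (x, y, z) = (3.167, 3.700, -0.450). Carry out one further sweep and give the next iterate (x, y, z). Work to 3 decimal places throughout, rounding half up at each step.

One sweep:
  x = (-12 - (4)·3.700 - (1)·-0.450) / (-6) = 4.392
  y = (10 - (-3)·4.392 - (-1)·-0.450) / (5) = 4.545
  z = (2 - (3)·4.392 - (-3)·4.545) / (-8) = -0.307

(4.392, 4.545, -0.307)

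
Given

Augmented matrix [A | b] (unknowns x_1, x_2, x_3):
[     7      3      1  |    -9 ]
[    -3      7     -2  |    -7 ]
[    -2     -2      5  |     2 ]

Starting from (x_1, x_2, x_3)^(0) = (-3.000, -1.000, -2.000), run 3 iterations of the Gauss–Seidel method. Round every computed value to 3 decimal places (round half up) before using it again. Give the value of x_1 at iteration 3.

Iteration 1:
  x_1 = (-9 - (3)·-1.000 - (1)·-2.000) / (7) = -0.571
  x_2 = (-7 - (-3)·-0.571 - (-2)·-2.000) / (7) = -1.816
  x_3 = (2 - (-2)·-0.571 - (-2)·-1.816) / (5) = -0.555
Iteration 2:
  x_1 = (-9 - (3)·-1.816 - (1)·-0.555) / (7) = -0.428
  x_2 = (-7 - (-3)·-0.428 - (-2)·-0.555) / (7) = -1.342
  x_3 = (2 - (-2)·-0.428 - (-2)·-1.342) / (5) = -0.308
Iteration 3:
  x_1 = (-9 - (3)·-1.342 - (1)·-0.308) / (7) = -0.667
  x_2 = (-7 - (-3)·-0.667 - (-2)·-0.308) / (7) = -1.374
  x_3 = (2 - (-2)·-0.667 - (-2)·-1.374) / (5) = -0.416

-0.667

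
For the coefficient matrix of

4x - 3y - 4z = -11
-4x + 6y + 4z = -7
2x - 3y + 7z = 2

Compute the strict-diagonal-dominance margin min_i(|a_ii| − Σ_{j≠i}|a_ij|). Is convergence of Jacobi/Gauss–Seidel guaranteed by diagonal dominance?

row 1: |4| − (3+4) = -3
row 2: |6| − (4+4) = -2
row 3: |7| − (2+3) = 2
minimum over rows = -3 → not strictly diagonally dominant

-3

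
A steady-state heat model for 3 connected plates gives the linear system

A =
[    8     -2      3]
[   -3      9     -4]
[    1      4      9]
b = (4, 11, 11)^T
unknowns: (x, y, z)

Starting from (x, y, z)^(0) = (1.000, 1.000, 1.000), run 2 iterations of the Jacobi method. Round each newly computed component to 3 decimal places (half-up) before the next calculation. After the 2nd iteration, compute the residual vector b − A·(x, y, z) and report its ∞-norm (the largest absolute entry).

1.046

Iteration 1:
  x = (4 - (-2)·1.000 - (3)·1.000) / (8) = 0.375
  y = (11 - (-3)·1.000 - (-4)·1.000) / (9) = 2.000
  z = (11 - (1)·1.000 - (4)·1.000) / (9) = 0.667
Iteration 2:
  x = (4 - (-2)·2.000 - (3)·0.667) / (8) = 0.750
  y = (11 - (-3)·0.375 - (-4)·0.667) / (9) = 1.644
  z = (11 - (1)·0.375 - (4)·2.000) / (9) = 0.292
Residual b − A·x = (0.412, -0.378, 1.046); ∞-norm = 1.046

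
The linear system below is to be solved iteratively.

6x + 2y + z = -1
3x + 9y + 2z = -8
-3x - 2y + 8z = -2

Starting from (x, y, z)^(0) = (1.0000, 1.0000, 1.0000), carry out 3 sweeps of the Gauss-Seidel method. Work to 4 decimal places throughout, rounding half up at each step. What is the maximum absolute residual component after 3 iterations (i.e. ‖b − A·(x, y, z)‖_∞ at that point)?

0.1491

Iteration 1:
  x = (-1 - (2)·1.0000 - (1)·1.0000) / (6) = -0.6667
  y = (-8 - (3)·-0.6667 - (2)·1.0000) / (9) = -0.8889
  z = (-2 - (-3)·-0.6667 - (-2)·-0.8889) / (8) = -0.7222
Iteration 2:
  x = (-1 - (2)·-0.8889 - (1)·-0.7222) / (6) = 0.2500
  y = (-8 - (3)·0.2500 - (2)·-0.7222) / (9) = -0.8117
  z = (-2 - (-3)·0.2500 - (-2)·-0.8117) / (8) = -0.3592
Iteration 3:
  x = (-1 - (2)·-0.8117 - (1)·-0.3592) / (6) = 0.1638
  y = (-8 - (3)·0.1638 - (2)·-0.3592) / (9) = -0.8637
  z = (-2 - (-3)·0.1638 - (-2)·-0.8637) / (8) = -0.4045
Residual b − A·x = (0.1491, 0.0909, 0.0000); ∞-norm = 0.1491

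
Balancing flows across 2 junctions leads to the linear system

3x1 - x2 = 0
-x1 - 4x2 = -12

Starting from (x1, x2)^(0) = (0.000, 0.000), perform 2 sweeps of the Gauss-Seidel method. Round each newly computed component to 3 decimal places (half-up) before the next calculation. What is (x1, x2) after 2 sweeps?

(1.000, 2.750)

Iteration 1:
  x1 = (0 - (-1)·0.000) / (3) = 0.000
  x2 = (-12 - (-1)·0.000) / (-4) = 3.000
Iteration 2:
  x1 = (0 - (-1)·3.000) / (3) = 1.000
  x2 = (-12 - (-1)·1.000) / (-4) = 2.750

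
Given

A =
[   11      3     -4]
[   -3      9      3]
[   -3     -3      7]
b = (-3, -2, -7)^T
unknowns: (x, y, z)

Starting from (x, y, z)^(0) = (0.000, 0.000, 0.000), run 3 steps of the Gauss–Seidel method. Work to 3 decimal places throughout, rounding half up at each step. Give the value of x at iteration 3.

Iteration 1:
  x = (-3 - (3)·0.000 - (-4)·0.000) / (11) = -0.273
  y = (-2 - (-3)·-0.273 - (3)·0.000) / (9) = -0.313
  z = (-7 - (-3)·-0.273 - (-3)·-0.313) / (7) = -1.251
Iteration 2:
  x = (-3 - (3)·-0.313 - (-4)·-1.251) / (11) = -0.642
  y = (-2 - (-3)·-0.642 - (3)·-1.251) / (9) = -0.019
  z = (-7 - (-3)·-0.642 - (-3)·-0.019) / (7) = -1.283
Iteration 3:
  x = (-3 - (3)·-0.019 - (-4)·-1.283) / (11) = -0.734
  y = (-2 - (-3)·-0.734 - (3)·-1.283) / (9) = -0.039
  z = (-7 - (-3)·-0.734 - (-3)·-0.039) / (7) = -1.331

-0.734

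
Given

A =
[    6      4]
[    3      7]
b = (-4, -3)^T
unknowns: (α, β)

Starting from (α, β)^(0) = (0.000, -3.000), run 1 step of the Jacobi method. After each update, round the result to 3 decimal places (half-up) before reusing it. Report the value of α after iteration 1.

Iteration 1:
  α = (-4 - (4)·-3.000) / (6) = 1.333
  β = (-3 - (3)·0.000) / (7) = -0.429

1.333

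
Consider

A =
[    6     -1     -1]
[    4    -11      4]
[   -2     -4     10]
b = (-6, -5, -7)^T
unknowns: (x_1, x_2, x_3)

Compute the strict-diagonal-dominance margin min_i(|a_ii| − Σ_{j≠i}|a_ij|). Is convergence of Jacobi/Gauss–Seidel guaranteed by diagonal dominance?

3

row 1: |6| − (1+1) = 4
row 2: |-11| − (4+4) = 3
row 3: |10| − (2+4) = 4
minimum over rows = 3 → strictly diagonally dominant (convergence guaranteed)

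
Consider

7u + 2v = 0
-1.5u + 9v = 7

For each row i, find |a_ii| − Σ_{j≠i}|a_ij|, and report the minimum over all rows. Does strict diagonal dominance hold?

row 1: |7| − (2) = 5
row 2: |9| − (1.5) = 7.5
minimum over rows = 5 → strictly diagonally dominant (convergence guaranteed)

5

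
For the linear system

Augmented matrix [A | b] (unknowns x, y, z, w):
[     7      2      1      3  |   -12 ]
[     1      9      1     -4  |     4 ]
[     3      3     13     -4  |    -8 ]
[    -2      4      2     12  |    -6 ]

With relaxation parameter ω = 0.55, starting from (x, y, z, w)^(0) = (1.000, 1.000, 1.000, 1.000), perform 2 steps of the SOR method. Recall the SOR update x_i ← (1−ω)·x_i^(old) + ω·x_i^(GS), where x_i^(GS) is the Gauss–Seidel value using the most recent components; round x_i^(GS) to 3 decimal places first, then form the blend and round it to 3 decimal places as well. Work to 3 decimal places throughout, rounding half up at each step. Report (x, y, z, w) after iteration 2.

Iteration 1:
  x: GS value = (-12 - (2)·1.000 - (1)·1.000 - (3)·1.000) / (7) = -2.571;  x ← (1−ω)·1.000 + ω·-2.571 = -0.964
  y: GS value = (4 - (1)·-0.964 - (1)·1.000 - (-4)·1.000) / (9) = 0.885;  y ← (1−ω)·1.000 + ω·0.885 = 0.937
  z: GS value = (-8 - (3)·-0.964 - (3)·0.937 - (-4)·1.000) / (13) = -0.301;  z ← (1−ω)·1.000 + ω·-0.301 = 0.284
  w: GS value = (-6 - (-2)·-0.964 - (4)·0.937 - (2)·0.284) / (12) = -1.020;  w ← (1−ω)·1.000 + ω·-1.020 = -0.111
Iteration 2:
  x: GS value = (-12 - (2)·0.937 - (1)·0.284 - (3)·-0.111) / (7) = -1.975;  x ← (1−ω)·-0.964 + ω·-1.975 = -1.520
  y: GS value = (4 - (1)·-1.520 - (1)·0.284 - (-4)·-0.111) / (9) = 0.532;  y ← (1−ω)·0.937 + ω·0.532 = 0.714
  z: GS value = (-8 - (3)·-1.520 - (3)·0.714 - (-4)·-0.111) / (13) = -0.464;  z ← (1−ω)·0.284 + ω·-0.464 = -0.127
  w: GS value = (-6 - (-2)·-1.520 - (4)·0.714 - (2)·-0.127) / (12) = -0.970;  w ← (1−ω)·-0.111 + ω·-0.970 = -0.583

(-1.520, 0.714, -0.127, -0.583)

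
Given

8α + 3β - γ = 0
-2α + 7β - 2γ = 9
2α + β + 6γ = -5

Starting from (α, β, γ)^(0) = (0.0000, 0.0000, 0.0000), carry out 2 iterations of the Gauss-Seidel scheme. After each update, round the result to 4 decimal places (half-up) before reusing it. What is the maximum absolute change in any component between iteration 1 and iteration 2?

0.6131

Iteration 1:
  α = (0 - (3)·0.0000 - (-1)·0.0000) / (8) = 0.0000
  β = (9 - (-2)·0.0000 - (-2)·0.0000) / (7) = 1.2857
  γ = (-5 - (2)·0.0000 - (1)·1.2857) / (6) = -1.0476
Iteration 2:
  α = (0 - (3)·1.2857 - (-1)·-1.0476) / (8) = -0.6131
  β = (9 - (-2)·-0.6131 - (-2)·-1.0476) / (7) = 0.8112
  γ = (-5 - (2)·-0.6131 - (1)·0.8112) / (6) = -0.7642
Change: (-0.6131, -0.4745, 0.2834) → max |·| = 0.6131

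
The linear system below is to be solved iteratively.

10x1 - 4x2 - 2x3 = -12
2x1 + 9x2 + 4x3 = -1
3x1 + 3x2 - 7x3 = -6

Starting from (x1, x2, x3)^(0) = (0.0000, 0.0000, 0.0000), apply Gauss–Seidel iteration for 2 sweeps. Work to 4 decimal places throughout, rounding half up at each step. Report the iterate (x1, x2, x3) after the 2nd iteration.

(-1.0559, -0.0585, 0.3795)

Iteration 1:
  x1 = (-12 - (-4)·0.0000 - (-2)·0.0000) / (10) = -1.2000
  x2 = (-1 - (2)·-1.2000 - (4)·0.0000) / (9) = 0.1556
  x3 = (-6 - (3)·-1.2000 - (3)·0.1556) / (-7) = 0.4095
Iteration 2:
  x1 = (-12 - (-4)·0.1556 - (-2)·0.4095) / (10) = -1.0559
  x2 = (-1 - (2)·-1.0559 - (4)·0.4095) / (9) = -0.0585
  x3 = (-6 - (3)·-1.0559 - (3)·-0.0585) / (-7) = 0.3795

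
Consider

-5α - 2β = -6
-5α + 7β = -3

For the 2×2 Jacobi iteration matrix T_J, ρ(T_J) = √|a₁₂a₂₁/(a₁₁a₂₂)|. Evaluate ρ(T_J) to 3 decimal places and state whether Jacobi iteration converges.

a₁₂a₂₁/(a₁₁a₂₂) = (-2)·(-5) / ((-5)·(7)) = -0.285714
ρ = √|-0.285714| = √0.285714 = 0.535
ρ < 1, so Jacobi converges

0.535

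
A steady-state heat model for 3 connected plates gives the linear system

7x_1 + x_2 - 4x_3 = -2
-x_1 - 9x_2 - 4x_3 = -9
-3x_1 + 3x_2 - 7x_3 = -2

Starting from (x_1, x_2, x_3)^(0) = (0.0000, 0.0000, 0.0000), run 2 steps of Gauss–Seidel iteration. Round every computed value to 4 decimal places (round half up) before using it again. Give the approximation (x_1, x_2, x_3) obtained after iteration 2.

(0.0528, 0.6162, 0.5272)

Iteration 1:
  x_1 = (-2 - (1)·0.0000 - (-4)·0.0000) / (7) = -0.2857
  x_2 = (-9 - (-1)·-0.2857 - (-4)·0.0000) / (-9) = 1.0317
  x_3 = (-2 - (-3)·-0.2857 - (3)·1.0317) / (-7) = 0.8503
Iteration 2:
  x_1 = (-2 - (1)·1.0317 - (-4)·0.8503) / (7) = 0.0528
  x_2 = (-9 - (-1)·0.0528 - (-4)·0.8503) / (-9) = 0.6162
  x_3 = (-2 - (-3)·0.0528 - (3)·0.6162) / (-7) = 0.5272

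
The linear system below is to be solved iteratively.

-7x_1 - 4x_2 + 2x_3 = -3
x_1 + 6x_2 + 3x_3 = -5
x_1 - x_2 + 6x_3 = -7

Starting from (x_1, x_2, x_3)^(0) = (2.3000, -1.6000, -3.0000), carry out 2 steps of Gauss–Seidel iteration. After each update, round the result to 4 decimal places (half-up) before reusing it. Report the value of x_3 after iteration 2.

Iteration 1:
  x_1 = (-3 - (-4)·-1.6000 - (2)·-3.0000) / (-7) = 0.4857
  x_2 = (-5 - (1)·0.4857 - (3)·-3.0000) / (6) = 0.5857
  x_3 = (-7 - (1)·0.4857 - (-1)·0.5857) / (6) = -1.1500
Iteration 2:
  x_1 = (-3 - (-4)·0.5857 - (2)·-1.1500) / (-7) = -0.2347
  x_2 = (-5 - (1)·-0.2347 - (3)·-1.1500) / (6) = -0.2192
  x_3 = (-7 - (1)·-0.2347 - (-1)·-0.2192) / (6) = -1.1641

-1.1641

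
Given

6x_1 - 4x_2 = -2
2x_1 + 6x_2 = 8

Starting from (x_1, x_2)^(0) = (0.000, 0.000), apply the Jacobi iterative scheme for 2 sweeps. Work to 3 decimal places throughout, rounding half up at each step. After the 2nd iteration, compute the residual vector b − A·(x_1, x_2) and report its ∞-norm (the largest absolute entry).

Iteration 1:
  x_1 = (-2 - (-4)·0.000) / (6) = -0.333
  x_2 = (8 - (2)·0.000) / (6) = 1.333
Iteration 2:
  x_1 = (-2 - (-4)·1.333) / (6) = 0.555
  x_2 = (8 - (2)·-0.333) / (6) = 1.444
Residual b − A·x = (0.446, -1.774); ∞-norm = 1.774

1.774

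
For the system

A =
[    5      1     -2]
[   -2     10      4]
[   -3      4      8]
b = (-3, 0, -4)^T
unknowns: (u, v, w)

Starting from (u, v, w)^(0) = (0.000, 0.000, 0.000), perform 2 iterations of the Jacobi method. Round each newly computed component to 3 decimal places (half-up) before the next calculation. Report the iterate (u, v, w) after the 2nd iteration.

Iteration 1:
  u = (-3 - (1)·0.000 - (-2)·0.000) / (5) = -0.600
  v = (0 - (-2)·0.000 - (4)·0.000) / (10) = 0.000
  w = (-4 - (-3)·0.000 - (4)·0.000) / (8) = -0.500
Iteration 2:
  u = (-3 - (1)·0.000 - (-2)·-0.500) / (5) = -0.800
  v = (0 - (-2)·-0.600 - (4)·-0.500) / (10) = 0.080
  w = (-4 - (-3)·-0.600 - (4)·0.000) / (8) = -0.725

(-0.800, 0.080, -0.725)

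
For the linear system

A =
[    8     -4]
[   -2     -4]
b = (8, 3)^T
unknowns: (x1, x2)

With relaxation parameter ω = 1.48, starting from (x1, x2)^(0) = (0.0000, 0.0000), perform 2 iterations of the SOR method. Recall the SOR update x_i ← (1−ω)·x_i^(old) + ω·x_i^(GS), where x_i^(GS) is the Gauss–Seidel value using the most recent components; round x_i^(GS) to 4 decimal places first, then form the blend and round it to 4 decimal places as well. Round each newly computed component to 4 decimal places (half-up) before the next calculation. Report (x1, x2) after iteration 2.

(-0.8622, 0.5865)

Iteration 1:
  x1: GS value = (8 - (-4)·0.0000) / (8) = 1.0000;  x1 ← (1−ω)·0.0000 + ω·1.0000 = 1.4800
  x2: GS value = (3 - (-2)·1.4800) / (-4) = -1.4900;  x2 ← (1−ω)·0.0000 + ω·-1.4900 = -2.2052
Iteration 2:
  x1: GS value = (8 - (-4)·-2.2052) / (8) = -0.1026;  x1 ← (1−ω)·1.4800 + ω·-0.1026 = -0.8622
  x2: GS value = (3 - (-2)·-0.8622) / (-4) = -0.3189;  x2 ← (1−ω)·-2.2052 + ω·-0.3189 = 0.5865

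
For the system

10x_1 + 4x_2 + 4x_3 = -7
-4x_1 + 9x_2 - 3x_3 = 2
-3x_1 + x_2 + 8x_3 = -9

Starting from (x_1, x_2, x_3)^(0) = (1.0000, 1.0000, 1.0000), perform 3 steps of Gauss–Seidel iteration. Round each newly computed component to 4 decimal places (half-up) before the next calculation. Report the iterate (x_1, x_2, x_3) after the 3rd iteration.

(-0.1368, -0.1981, -1.1515)

Iteration 1:
  x_1 = (-7 - (4)·1.0000 - (4)·1.0000) / (10) = -1.5000
  x_2 = (2 - (-4)·-1.5000 - (-3)·1.0000) / (9) = -0.1111
  x_3 = (-9 - (-3)·-1.5000 - (1)·-0.1111) / (8) = -1.6736
Iteration 2:
  x_1 = (-7 - (4)·-0.1111 - (4)·-1.6736) / (10) = 0.0139
  x_2 = (2 - (-4)·0.0139 - (-3)·-1.6736) / (9) = -0.3295
  x_3 = (-9 - (-3)·0.0139 - (1)·-0.3295) / (8) = -1.0786
Iteration 3:
  x_1 = (-7 - (4)·-0.3295 - (4)·-1.0786) / (10) = -0.1368
  x_2 = (2 - (-4)·-0.1368 - (-3)·-1.0786) / (9) = -0.1981
  x_3 = (-9 - (-3)·-0.1368 - (1)·-0.1981) / (8) = -1.1515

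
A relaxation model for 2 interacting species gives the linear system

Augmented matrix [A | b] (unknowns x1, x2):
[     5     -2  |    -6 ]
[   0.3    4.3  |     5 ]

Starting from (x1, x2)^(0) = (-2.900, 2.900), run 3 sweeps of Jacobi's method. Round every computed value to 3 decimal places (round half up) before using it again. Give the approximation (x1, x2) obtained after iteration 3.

Iteration 1:
  x1 = (-6 - (-2)·2.900) / (5) = -0.040
  x2 = (5 - (0.3)·-2.900) / (4.3) = 1.365
Iteration 2:
  x1 = (-6 - (-2)·1.365) / (5) = -0.654
  x2 = (5 - (0.3)·-0.040) / (4.3) = 1.166
Iteration 3:
  x1 = (-6 - (-2)·1.166) / (5) = -0.734
  x2 = (5 - (0.3)·-0.654) / (4.3) = 1.208

(-0.734, 1.208)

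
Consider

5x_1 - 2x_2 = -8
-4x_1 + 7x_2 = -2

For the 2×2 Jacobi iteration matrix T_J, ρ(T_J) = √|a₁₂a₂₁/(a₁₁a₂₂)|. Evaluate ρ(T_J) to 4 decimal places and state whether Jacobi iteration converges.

a₁₂a₂₁/(a₁₁a₂₂) = (-2)·(-4) / ((5)·(7)) = 0.228571
ρ = √|0.228571| = √0.228571 = 0.4781
ρ < 1, so Jacobi converges

0.4781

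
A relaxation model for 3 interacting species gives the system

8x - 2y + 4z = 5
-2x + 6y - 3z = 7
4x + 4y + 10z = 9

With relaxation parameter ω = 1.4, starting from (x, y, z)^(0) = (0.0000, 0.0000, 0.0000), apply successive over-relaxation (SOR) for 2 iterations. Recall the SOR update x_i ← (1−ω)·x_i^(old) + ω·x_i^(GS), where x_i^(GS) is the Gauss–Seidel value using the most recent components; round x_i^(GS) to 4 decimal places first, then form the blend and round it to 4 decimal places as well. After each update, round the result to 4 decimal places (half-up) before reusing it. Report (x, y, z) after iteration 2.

(1.5008, 1.2558, -0.1344)

Iteration 1:
  x: GS value = (5 - (-2)·0.0000 - (4)·0.0000) / (8) = 0.6250;  x ← (1−ω)·0.0000 + ω·0.6250 = 0.8750
  y: GS value = (7 - (-2)·0.8750 - (-3)·0.0000) / (6) = 1.4583;  y ← (1−ω)·0.0000 + ω·1.4583 = 2.0416
  z: GS value = (9 - (4)·0.8750 - (4)·2.0416) / (10) = -0.2666;  z ← (1−ω)·0.0000 + ω·-0.2666 = -0.3732
Iteration 2:
  x: GS value = (5 - (-2)·2.0416 - (4)·-0.3732) / (8) = 1.3220;  x ← (1−ω)·0.8750 + ω·1.3220 = 1.5008
  y: GS value = (7 - (-2)·1.5008 - (-3)·-0.3732) / (6) = 1.4803;  y ← (1−ω)·2.0416 + ω·1.4803 = 1.2558
  z: GS value = (9 - (4)·1.5008 - (4)·1.2558) / (10) = -0.2026;  z ← (1−ω)·-0.3732 + ω·-0.2026 = -0.1344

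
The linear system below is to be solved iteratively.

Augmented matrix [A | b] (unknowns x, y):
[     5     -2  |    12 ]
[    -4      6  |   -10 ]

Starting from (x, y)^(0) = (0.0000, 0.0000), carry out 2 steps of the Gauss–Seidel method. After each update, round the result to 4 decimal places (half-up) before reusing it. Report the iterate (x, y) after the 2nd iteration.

(2.3733, -0.0845)

Iteration 1:
  x = (12 - (-2)·0.0000) / (5) = 2.4000
  y = (-10 - (-4)·2.4000) / (6) = -0.0667
Iteration 2:
  x = (12 - (-2)·-0.0667) / (5) = 2.3733
  y = (-10 - (-4)·2.3733) / (6) = -0.0845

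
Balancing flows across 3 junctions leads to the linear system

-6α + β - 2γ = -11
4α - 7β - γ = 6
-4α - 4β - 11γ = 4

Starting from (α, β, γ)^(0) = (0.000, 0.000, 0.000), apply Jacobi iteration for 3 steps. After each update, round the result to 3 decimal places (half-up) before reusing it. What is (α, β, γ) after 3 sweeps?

Iteration 1:
  α = (-11 - (1)·0.000 - (-2)·0.000) / (-6) = 1.833
  β = (6 - (4)·0.000 - (-1)·0.000) / (-7) = -0.857
  γ = (4 - (-4)·0.000 - (-4)·0.000) / (-11) = -0.364
Iteration 2:
  α = (-11 - (1)·-0.857 - (-2)·-0.364) / (-6) = 1.812
  β = (6 - (4)·1.833 - (-1)·-0.364) / (-7) = 0.242
  γ = (4 - (-4)·1.833 - (-4)·-0.857) / (-11) = -0.719
Iteration 3:
  α = (-11 - (1)·0.242 - (-2)·-0.719) / (-6) = 2.113
  β = (6 - (4)·1.812 - (-1)·-0.719) / (-7) = 0.281
  γ = (4 - (-4)·1.812 - (-4)·0.242) / (-11) = -1.111

(2.113, 0.281, -1.111)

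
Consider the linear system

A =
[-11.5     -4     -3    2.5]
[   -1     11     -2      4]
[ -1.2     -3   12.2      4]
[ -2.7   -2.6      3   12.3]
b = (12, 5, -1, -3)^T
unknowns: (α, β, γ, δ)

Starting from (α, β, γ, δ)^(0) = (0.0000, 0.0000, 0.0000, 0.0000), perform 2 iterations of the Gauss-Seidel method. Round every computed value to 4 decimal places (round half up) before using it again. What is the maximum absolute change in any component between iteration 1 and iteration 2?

Iteration 1:
  α = (12 - (-4)·0.0000 - (-3)·0.0000 - (2.5)·0.0000) / (-11.5) = -1.0435
  β = (5 - (-1)·-1.0435 - (-2)·0.0000 - (4)·0.0000) / (11) = 0.3597
  γ = (-1 - (-1.2)·-1.0435 - (-3)·0.3597 - (4)·0.0000) / (12.2) = -0.0962
  δ = (-3 - (-2.7)·-1.0435 - (-2.6)·0.3597 - (3)·-0.0962) / (12.3) = -0.3735
Iteration 2:
  α = (12 - (-4)·0.3597 - (-3)·-0.0962 - (2.5)·-0.3735) / (-11.5) = -1.2247
  β = (5 - (-1)·-1.2247 - (-2)·-0.0962 - (4)·-0.3735) / (11) = 0.4615
  γ = (-1 - (-1.2)·-1.2247 - (-3)·0.4615 - (4)·-0.3735) / (12.2) = 0.0335
  δ = (-3 - (-2.7)·-1.2247 - (-2.6)·0.4615 - (3)·0.0335) / (12.3) = -0.4234
Change: (-0.1812, 0.1018, 0.1297, -0.0499) → max |·| = 0.1812

0.1812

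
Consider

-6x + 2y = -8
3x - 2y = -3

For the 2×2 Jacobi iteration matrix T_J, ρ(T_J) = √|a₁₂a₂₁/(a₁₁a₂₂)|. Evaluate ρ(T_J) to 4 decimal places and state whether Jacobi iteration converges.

0.7071

a₁₂a₂₁/(a₁₁a₂₂) = (2)·(3) / ((-6)·(-2)) = 0.500000
ρ = √|0.500000| = √0.500000 = 0.7071
ρ < 1, so Jacobi converges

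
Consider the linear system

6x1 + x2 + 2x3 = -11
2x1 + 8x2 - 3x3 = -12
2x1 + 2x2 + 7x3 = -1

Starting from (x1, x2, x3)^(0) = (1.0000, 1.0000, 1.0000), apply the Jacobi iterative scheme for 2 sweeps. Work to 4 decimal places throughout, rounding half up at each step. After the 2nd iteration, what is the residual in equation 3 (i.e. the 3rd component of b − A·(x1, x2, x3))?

-2.3157

Iteration 1:
  x1 = (-11 - (1)·1.0000 - (2)·1.0000) / (6) = -2.3333
  x2 = (-12 - (2)·1.0000 - (-3)·1.0000) / (8) = -1.3750
  x3 = (-1 - (2)·1.0000 - (2)·1.0000) / (7) = -0.7143
Iteration 2:
  x1 = (-11 - (1)·-1.3750 - (2)·-0.7143) / (6) = -1.3661
  x2 = (-12 - (2)·-2.3333 - (-3)·-0.7143) / (8) = -1.1845
  x3 = (-1 - (2)·-2.3333 - (2)·-1.3750) / (7) = 0.9167
Residual b − A·x = (-3.4523, 2.9583, -2.3157)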